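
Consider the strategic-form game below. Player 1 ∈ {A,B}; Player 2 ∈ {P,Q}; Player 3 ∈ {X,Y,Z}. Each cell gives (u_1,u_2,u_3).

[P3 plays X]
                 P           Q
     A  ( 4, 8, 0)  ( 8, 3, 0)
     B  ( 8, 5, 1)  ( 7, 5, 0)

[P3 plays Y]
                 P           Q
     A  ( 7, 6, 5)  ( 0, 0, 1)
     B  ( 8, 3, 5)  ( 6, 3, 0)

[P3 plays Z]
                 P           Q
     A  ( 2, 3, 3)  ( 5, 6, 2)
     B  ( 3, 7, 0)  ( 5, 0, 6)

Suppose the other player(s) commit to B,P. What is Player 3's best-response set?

u_3(X vs B,P) = 1
u_3(Y vs B,P) = 5
u_3(Z vs B,P) = 0
max payoff 5 at {Y}

P3 best: {Y}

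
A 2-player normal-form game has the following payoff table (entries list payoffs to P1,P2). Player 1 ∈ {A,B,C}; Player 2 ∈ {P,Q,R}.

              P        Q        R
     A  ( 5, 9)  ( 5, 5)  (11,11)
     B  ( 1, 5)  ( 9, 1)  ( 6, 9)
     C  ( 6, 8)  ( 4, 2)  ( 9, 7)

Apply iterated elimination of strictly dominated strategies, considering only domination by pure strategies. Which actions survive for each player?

P2 drop Q (P beats it: A:9>5 B:5>1 C:8>2)
P1 drop B (A beats it: P:5>1 R:11>6)
P1→{A,C} P2→{P,R}

Remaining: P1:{A,C} P2:{P,R}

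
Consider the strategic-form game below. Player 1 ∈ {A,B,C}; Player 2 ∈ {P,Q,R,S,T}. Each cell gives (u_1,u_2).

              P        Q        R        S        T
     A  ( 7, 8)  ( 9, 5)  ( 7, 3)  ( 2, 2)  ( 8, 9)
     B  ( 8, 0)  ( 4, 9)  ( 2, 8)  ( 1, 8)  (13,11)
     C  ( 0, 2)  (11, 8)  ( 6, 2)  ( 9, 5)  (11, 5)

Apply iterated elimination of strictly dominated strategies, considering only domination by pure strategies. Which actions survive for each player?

P2 drop P (T beats it: A:9>8 B:11>0 C:5>2)
P2 drop R (Q beats it: A:5>3 B:9>8 C:8>2)
P1 drop A (C beats it: Q:11>9 S:9>2 T:11>8)
P2 drop S (Q beats it: B:9>8 C:8>5)
P1→{B,C} P2→{Q,T}

IESDS → P1:{B,C} P2:{Q,T}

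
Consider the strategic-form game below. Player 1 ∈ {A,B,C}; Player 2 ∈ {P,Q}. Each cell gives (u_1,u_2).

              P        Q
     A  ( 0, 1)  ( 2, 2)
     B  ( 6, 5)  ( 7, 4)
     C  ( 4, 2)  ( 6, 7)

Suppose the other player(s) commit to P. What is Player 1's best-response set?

P1 best: {B}

u_1(A vs P) = 0
u_1(B vs P) = 6
u_1(C vs P) = 4
max payoff 6 at {B}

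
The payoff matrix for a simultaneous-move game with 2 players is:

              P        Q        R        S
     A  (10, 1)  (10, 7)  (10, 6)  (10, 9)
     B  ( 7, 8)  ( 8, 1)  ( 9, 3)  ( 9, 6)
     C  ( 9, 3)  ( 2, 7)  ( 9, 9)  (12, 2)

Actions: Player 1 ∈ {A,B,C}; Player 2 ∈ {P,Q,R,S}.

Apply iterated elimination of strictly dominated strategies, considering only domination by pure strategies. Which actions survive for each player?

Remaining: P1:{A,C} P2:{Q,R,S}

P1 drop B (A beats it: P:10>7 Q:10>8 R:10>9 S:10>9)
P2 drop P (Q beats it: A:7>1 C:7>3)
P1→{A,C} P2→{Q,R,S}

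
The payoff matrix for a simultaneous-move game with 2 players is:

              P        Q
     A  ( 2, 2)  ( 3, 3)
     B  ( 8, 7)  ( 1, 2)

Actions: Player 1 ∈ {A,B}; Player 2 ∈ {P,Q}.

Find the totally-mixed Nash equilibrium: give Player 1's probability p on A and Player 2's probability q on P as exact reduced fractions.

P1 indiff ⇒ q·2+(1-q)·3 = q·8+(1-q)·1 ⇒ q(-6) = (1-q)(-2) ⇒ q = 1/4
P2 indiff ⇒ p·2+(1-p)·7 = p·3+(1-p)·2 ⇒ p(-1) = (1-p)(-5) ⇒ p = 5/6

(p,q) = (5/6, 1/4)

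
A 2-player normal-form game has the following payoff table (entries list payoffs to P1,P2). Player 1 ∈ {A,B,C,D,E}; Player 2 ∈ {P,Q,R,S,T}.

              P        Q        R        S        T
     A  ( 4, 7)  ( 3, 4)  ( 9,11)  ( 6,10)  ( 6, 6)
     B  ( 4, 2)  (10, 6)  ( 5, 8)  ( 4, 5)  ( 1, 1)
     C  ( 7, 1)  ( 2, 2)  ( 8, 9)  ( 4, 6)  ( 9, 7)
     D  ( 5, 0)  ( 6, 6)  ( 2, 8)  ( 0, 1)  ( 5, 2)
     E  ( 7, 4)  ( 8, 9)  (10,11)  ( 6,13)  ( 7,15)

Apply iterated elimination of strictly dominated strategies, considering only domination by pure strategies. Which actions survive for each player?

Remaining: P1:{A,C,E} P2:{R,S,T}

P1 drop D (E beats it: P:7>5 Q:8>6 R:10>2 S:6>0 T:7>5)
P2 drop P (R beats it: A:11>7 B:8>2 C:9>1 E:11>4)
P2 drop Q (R beats it: A:11>4 B:8>6 C:9>2 E:11>9)
P1 drop B (A beats it: R:9>5 S:6>4 T:6>1)
P1→{A,C,E} P2→{R,S,T}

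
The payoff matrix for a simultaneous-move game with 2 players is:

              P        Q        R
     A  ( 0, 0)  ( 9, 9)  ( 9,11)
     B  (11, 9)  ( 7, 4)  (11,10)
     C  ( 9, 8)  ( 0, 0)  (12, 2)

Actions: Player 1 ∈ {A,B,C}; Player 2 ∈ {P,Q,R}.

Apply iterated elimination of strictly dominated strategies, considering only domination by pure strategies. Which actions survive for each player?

P2 drop Q (R beats it: A:11>9 B:10>4 C:2>0)
P1 drop A (B beats it: P:11>0 R:11>9)
P1→{B,C} P2→{P,R}

Survivors P1:{B,C} P2:{P,R}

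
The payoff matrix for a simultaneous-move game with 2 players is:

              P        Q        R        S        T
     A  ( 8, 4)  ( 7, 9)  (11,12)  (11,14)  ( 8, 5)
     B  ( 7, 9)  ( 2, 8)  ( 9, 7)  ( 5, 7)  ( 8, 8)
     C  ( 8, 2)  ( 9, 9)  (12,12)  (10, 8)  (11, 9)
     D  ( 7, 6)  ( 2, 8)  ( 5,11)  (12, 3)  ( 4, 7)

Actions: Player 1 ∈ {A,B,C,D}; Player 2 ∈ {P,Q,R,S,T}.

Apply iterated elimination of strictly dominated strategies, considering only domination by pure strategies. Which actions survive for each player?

Remaining: P1:{A,C,D} P2:{R,S}

P1 drop B (C beats it: P:8>7 Q:9>2 R:12>9 S:10>5 T:11>8)
P2 drop P (Q beats it: A:9>4 C:9>2 D:8>6)
P2 drop Q (R beats it: A:12>9 C:12>9 D:11>8)
P2 drop T (R beats it: A:12>5 C:12>9 D:11>7)
P1→{A,C,D} P2→{R,S}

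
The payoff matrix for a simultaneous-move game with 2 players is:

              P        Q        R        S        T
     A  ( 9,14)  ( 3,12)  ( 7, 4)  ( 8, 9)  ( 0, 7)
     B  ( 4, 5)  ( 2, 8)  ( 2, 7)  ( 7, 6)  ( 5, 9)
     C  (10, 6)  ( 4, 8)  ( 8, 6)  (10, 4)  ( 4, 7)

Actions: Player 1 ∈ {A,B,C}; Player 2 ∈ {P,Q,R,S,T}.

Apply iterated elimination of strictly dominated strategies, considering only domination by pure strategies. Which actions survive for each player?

P1 drop A (C beats it: P:10>9 Q:4>3 R:8>7 S:10>8 T:4>0)
P2 drop P (Q beats it: B:8>5 C:8>6)
P2 drop R (Q beats it: B:8>7 C:8>6)
P2 drop S (Q beats it: B:8>6 C:8>4)
P1→{B,C} P2→{Q,T}

Survivors P1:{B,C} P2:{Q,T}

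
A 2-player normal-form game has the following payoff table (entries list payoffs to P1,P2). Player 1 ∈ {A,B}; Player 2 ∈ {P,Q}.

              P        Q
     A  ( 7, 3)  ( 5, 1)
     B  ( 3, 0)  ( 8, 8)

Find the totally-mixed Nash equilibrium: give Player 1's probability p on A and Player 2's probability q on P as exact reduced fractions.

P1 indiff ⇒ q·7+(1-q)·5 = q·3+(1-q)·8 ⇒ q(4) = (1-q)(3) ⇒ q = 3/7
P2 indiff ⇒ p·3+(1-p)·0 = p·1+(1-p)·8 ⇒ p(2) = (1-p)(8) ⇒ p = 4/5

P1 mixes 4/5 on A; P2 mixes 3/7 on P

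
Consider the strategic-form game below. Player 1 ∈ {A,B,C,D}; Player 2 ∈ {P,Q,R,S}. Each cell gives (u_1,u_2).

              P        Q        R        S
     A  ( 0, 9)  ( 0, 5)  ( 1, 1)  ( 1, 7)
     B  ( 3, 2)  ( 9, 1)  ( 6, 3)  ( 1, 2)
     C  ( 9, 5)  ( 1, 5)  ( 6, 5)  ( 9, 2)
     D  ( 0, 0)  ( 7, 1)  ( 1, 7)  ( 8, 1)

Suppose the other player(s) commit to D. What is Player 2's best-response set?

u_2(P vs D) = 0
u_2(Q vs D) = 1
u_2(R vs D) = 7
u_2(S vs D) = 1
max payoff 7 at {R}

P2 best: {R}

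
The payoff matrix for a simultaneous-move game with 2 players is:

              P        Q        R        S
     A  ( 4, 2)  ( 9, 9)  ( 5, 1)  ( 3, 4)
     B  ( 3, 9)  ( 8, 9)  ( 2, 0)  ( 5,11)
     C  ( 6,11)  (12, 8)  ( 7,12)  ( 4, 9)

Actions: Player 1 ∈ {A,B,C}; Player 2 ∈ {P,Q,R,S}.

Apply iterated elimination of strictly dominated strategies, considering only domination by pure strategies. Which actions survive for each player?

Remaining: P1:{B,C} P2:{P,R,S}

P1 drop A (C beats it: P:6>4 Q:12>9 R:7>5 S:4>3)
P2 drop Q (S beats it: B:11>9 C:9>8)
P1→{B,C} P2→{P,R,S}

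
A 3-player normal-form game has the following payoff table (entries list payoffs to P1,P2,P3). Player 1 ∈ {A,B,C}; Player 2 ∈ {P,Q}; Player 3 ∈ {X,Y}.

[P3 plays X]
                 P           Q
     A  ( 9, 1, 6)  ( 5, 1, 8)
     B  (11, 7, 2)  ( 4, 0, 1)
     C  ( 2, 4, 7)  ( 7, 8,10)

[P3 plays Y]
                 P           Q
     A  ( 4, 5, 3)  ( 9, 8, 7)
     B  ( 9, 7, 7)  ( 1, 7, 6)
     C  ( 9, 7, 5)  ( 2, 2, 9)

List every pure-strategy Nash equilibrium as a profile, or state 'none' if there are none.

(A,P,X): not NE [P1→B gives 11>9]
(A,P,Y): not NE [P1→C gives 9>4; P2→Q gives 8>5; P3→X gives 6>3]
(A,Q,X): not NE [P1→C gives 7>5]
(A,Q,Y): not NE [P3→X gives 8>7]
(B,P,X): not NE [P3→Y gives 7>2]
(B,P,Y): NE
(B,Q,X): not NE [P1→C gives 7>4; P2→P gives 7>0; P3→Y gives 6>1]
(B,Q,Y): not NE [P1→A gives 9>1]
(C,P,X): not NE [P1→B gives 11>2; P2→Q gives 8>4]
(C,P,Y): not NE [P3→X gives 7>5]
(C,Q,X): NE
(C,Q,Y): not NE [P1→A gives 9>2; P2→P gives 7>2; P3→X gives 10>9]

PSNE = {(B,P,Y), (C,Q,X)}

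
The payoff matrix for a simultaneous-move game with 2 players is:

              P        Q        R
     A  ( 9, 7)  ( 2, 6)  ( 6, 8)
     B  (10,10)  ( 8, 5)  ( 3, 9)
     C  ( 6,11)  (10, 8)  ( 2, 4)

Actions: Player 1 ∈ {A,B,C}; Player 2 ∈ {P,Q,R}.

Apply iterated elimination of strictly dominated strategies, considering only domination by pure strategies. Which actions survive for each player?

P2 drop Q (P beats it: A:7>6 B:10>5 C:11>8)
P1 drop C (A beats it: P:9>6 R:6>2)
P1→{A,B} P2→{P,R}

Remaining: P1:{A,B} P2:{P,R}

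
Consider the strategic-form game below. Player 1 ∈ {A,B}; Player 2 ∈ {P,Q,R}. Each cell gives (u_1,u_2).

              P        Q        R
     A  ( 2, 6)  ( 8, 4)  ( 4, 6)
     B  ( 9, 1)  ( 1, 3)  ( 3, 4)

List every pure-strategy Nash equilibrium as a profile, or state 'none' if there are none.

NE set: (A,R)

(A,P): not NE [P1→B gives 9>2]
(A,Q): not NE [P2→R gives 6>4]
(A,R): NE
(B,P): not NE [P2→R gives 4>1]
(B,Q): not NE [P1→A gives 8>1; P2→R gives 4>3]
(B,R): not NE [P1→A gives 4>3]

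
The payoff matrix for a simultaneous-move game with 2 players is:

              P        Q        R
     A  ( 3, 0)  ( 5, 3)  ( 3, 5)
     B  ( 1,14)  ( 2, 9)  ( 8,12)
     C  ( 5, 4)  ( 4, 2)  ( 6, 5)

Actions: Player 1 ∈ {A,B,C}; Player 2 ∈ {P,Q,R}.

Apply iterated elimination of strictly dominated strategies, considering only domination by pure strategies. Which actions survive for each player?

IESDS → P1:{B,C} P2:{P,R}

P2 drop Q (R beats it: A:5>3 B:12>9 C:5>2)
P1 drop A (C beats it: P:5>3 R:6>3)
P1→{B,C} P2→{P,R}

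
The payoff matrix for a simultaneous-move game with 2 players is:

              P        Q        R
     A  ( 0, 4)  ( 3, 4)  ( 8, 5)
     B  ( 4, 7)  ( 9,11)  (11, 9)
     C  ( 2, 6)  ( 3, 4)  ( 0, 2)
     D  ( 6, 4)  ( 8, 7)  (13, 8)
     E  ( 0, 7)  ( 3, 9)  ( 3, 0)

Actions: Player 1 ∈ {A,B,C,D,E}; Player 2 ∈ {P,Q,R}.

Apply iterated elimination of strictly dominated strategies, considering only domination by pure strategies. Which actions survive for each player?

Remaining: P1:{B,D} P2:{Q,R}

P1 drop A (B beats it: P:4>0 Q:9>3 R:11>8)
P1 drop C (B beats it: P:4>2 Q:9>3 R:11>0)
P1 drop E (B beats it: P:4>0 Q:9>3 R:11>3)
P2 drop P (Q beats it: B:11>7 D:7>4)
P1→{B,D} P2→{Q,R}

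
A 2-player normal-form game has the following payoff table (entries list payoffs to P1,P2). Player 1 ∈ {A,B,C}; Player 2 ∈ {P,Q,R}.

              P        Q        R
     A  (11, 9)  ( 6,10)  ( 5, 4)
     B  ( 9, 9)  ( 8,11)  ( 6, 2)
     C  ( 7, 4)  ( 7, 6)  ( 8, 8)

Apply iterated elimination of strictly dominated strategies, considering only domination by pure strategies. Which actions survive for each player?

Remaining: P1:{B,C} P2:{Q,R}

P2 drop P (Q beats it: A:10>9 B:11>9 C:6>4)
P1 drop A (B beats it: Q:8>6 R:6>5)
P1→{B,C} P2→{Q,R}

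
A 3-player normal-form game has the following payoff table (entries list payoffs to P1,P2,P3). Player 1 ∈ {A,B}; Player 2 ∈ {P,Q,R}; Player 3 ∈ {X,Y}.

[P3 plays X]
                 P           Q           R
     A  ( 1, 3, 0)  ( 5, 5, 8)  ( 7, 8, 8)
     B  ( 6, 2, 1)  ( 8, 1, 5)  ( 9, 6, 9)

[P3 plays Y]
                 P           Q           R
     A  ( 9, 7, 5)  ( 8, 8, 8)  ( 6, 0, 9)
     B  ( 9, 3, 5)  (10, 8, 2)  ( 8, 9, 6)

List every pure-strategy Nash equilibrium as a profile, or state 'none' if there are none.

(A,P,X): not NE [P1→B gives 6>1; P2→R gives 8>3; P3→Y gives 5>0]
(A,P,Y): not NE [P2→Q gives 8>7]
(A,Q,X): not NE [P1→B gives 8>5; P2→R gives 8>5]
(A,Q,Y): not NE [P1→B gives 10>8]
(A,R,X): not NE [P1→B gives 9>7; P3→Y gives 9>8]
(A,R,Y): not NE [P1→B gives 8>6; P2→Q gives 8>0]
(B,P,X): not NE [P2→R gives 6>2; P3→Y gives 5>1]
(B,P,Y): not NE [P2→R gives 9>3]
(B,Q,X): not NE [P2→R gives 6>1]
(B,Q,Y): not NE [P2→R gives 9>8; P3→X gives 5>2]
(B,R,X): NE
(B,R,Y): not NE [P3→X gives 9>6]

Nash profiles: (B,R,X)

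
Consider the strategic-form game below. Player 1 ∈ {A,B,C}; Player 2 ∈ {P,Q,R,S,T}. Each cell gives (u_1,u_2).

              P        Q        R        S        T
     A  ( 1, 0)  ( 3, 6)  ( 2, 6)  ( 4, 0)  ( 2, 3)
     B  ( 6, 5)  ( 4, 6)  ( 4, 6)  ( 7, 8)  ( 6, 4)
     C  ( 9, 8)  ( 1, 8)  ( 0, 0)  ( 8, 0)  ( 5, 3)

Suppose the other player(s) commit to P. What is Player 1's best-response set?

argmax u_1 = {C}

u_1(A vs P) = 1
u_1(B vs P) = 6
u_1(C vs P) = 9
max payoff 9 at {C}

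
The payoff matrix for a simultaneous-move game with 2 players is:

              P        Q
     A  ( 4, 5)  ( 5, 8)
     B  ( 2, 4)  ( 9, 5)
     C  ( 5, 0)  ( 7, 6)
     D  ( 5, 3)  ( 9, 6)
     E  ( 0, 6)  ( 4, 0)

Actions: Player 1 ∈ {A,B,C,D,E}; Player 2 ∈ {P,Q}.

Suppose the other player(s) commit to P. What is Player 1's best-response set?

argmax u_1 = {C,D}

u_1(A vs P) = 4
u_1(B vs P) = 2
u_1(C vs P) = 5
u_1(D vs P) = 5
u_1(E vs P) = 0
max payoff 5 at {C,D}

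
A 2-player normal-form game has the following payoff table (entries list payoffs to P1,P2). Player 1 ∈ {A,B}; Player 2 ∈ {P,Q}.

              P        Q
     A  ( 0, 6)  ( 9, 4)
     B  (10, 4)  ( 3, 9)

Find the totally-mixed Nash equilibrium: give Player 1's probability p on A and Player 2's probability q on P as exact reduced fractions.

P1 indiff ⇒ q·0+(1-q)·9 = q·10+(1-q)·3 ⇒ q(-10) = (1-q)(-6) ⇒ q = 3/8
P2 indiff ⇒ p·6+(1-p)·4 = p·4+(1-p)·9 ⇒ p(2) = (1-p)(5) ⇒ p = 5/7

(p,q) = (5/7, 3/8)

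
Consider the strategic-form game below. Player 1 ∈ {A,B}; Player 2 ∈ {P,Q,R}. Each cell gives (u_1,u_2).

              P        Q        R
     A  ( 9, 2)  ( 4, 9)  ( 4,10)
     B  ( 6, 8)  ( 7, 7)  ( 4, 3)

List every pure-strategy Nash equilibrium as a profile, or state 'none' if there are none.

PSNE = {(A,R)}

(A,P): not NE [P2→R gives 10>2]
(A,Q): not NE [P1→B gives 7>4; P2→R gives 10>9]
(A,R): NE
(B,P): not NE [P1→A gives 9>6]
(B,Q): not NE [P2→P gives 8>7]
(B,R): not NE [P2→P gives 8>3]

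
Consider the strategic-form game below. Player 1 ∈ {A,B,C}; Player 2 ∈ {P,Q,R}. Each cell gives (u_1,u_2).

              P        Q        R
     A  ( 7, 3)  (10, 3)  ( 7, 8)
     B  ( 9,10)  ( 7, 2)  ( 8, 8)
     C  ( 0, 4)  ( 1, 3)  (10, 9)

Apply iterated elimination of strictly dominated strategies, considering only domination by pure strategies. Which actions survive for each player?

P2 drop Q (R beats it: A:8>3 B:8>2 C:9>3)
P1 drop A (B beats it: P:9>7 R:8>7)
P1→{B,C} P2→{P,R}

Survivors P1:{B,C} P2:{P,R}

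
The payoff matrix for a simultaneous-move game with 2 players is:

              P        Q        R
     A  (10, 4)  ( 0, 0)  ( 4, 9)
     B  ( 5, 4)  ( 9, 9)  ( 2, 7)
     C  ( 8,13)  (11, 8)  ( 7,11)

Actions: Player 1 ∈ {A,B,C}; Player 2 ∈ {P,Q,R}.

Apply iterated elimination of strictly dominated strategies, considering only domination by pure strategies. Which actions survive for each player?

P1 drop B (C beats it: P:8>5 Q:11>9 R:7>2)
P2 drop Q (P beats it: A:4>0 C:13>8)
P1→{A,C} P2→{P,R}

Remaining: P1:{A,C} P2:{P,R}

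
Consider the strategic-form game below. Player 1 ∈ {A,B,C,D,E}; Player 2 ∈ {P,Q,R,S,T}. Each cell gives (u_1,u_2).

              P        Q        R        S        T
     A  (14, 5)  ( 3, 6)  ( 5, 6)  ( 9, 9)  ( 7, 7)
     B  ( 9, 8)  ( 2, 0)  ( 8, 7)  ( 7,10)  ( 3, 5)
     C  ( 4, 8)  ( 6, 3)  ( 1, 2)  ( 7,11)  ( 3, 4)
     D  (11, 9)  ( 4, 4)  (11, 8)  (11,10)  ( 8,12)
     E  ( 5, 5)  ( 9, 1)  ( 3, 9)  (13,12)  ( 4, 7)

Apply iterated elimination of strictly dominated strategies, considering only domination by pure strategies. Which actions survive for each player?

Remaining: P1:{D,E} P2:{S,T}

P1 drop B (D beats it: P:11>9 Q:4>2 R:11>8 S:11>7 T:8>3)
P1 drop C (E beats it: P:5>4 Q:9>6 R:3>1 S:13>7 T:4>3)
P2 drop P (S beats it: A:9>5 D:10>9 E:12>5)
P1 drop A (D beats it: Q:4>3 R:11>5 S:11>9 T:8>7)
P2 drop Q (R beats it: D:8>4 E:9>1)
P2 drop R (S beats it: D:10>8 E:12>9)
P1→{D,E} P2→{S,T}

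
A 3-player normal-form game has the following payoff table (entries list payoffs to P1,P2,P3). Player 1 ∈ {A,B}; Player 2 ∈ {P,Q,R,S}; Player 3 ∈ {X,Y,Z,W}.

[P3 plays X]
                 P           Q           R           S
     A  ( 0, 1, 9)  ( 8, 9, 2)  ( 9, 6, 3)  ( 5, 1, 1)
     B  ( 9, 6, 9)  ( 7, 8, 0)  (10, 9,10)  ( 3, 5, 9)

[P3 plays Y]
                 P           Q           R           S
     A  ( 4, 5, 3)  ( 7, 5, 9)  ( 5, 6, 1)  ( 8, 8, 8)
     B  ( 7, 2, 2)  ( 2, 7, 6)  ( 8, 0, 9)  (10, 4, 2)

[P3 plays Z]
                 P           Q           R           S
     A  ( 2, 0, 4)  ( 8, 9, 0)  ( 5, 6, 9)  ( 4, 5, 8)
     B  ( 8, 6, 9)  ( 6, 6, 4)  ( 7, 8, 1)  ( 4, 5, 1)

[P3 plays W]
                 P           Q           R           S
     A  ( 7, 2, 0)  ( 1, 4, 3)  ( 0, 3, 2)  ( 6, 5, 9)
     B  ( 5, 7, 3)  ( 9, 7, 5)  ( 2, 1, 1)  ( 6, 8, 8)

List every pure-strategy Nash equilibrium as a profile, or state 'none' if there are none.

(A,P,X): not NE [P1→B gives 9>0; P2→Q gives 9>1]
(A,P,Y): not NE [P1→B gives 7>4; P2→S gives 8>5; P3→X gives 9>3]
(A,P,Z): not NE [P1→B gives 8>2; P2→Q gives 9>0; P3→X gives 9>4]
(A,P,W): not NE [P2→S gives 5>2; P3→X gives 9>0]
(A,Q,X): not NE [P3→Y gives 9>2]
(A,Q,Y): not NE [P2→S gives 8>5]
(A,Q,Z): not NE [P3→Y gives 9>0]
(A,Q,W): not NE [P1→B gives 9>1; P2→S gives 5>4; P3→Y gives 9>3]
(A,R,X): not NE [P1→B gives 10>9; P2→Q gives 9>6; P3→Z gives 9>3]
(A,R,Y): not NE [P1→B gives 8>5; P2→S gives 8>6; P3→Z gives 9>1]
(A,R,Z): not NE [P1→B gives 7>5; P2→Q gives 9>6]
(A,R,W): not NE [P1→B gives 2>0; P2→S gives 5>3; P3→Z gives 9>2]
(A,S,X): not NE [P2→Q gives 9>1; P3→W gives 9>1]
(A,S,Y): not NE [P1→B gives 10>8; P3→W gives 9>8]
(A,S,Z): not NE [P2→Q gives 9>5; P3→W gives 9>8]
(A,S,W): NE
(B,P,X): not NE [P2→R gives 9>6]
(B,P,Y): not NE [P2→Q gives 7>2; P3→Z gives 9>2]
(B,P,Z): not NE [P2→R gives 8>6]
(B,P,W): not NE [P1→A gives 7>5; P2→S gives 8>7; P3→Z gives 9>3]
(B,Q,X): not NE [P1→A gives 8>7; P2→R gives 9>8; P3→Y gives 6>0]
(B,Q,Y): not NE [P1→A gives 7>2]
(B,Q,Z): not NE [P1→A gives 8>6; P2→R gives 8>6; P3→Y gives 6>4]
(B,Q,W): not NE [P2→S gives 8>7; P3→Y gives 6>5]
(B,R,X): NE
(B,R,Y): not NE [P2→Q gives 7>0; P3→X gives 10>9]
(B,R,Z): not NE [P3→X gives 10>1]
(B,R,W): not NE [P2→S gives 8>1; P3→X gives 10>1]
(B,S,X): not NE [P1→A gives 5>3; P2→R gives 9>5]
(B,S,Y): not NE [P2→Q gives 7>4; P3→X gives 9>2]
(B,S,Z): not NE [P2→R gives 8>5; P3→X gives 9>1]
(B,S,W): not NE [P3→X gives 9>8]

Nash profiles: (A,S,W), (B,R,X)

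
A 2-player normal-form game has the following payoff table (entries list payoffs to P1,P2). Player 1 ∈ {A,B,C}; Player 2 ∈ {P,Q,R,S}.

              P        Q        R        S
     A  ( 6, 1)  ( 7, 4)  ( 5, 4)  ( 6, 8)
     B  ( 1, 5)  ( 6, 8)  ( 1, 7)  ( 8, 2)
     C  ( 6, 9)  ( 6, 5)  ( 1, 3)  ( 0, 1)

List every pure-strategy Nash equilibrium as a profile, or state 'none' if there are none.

(A,P): not NE [P2→S gives 8>1]
(A,Q): not NE [P2→S gives 8>4]
(A,R): not NE [P2→S gives 8>4]
(A,S): not NE [P1→B gives 8>6]
(B,P): not NE [P1→C gives 6>1; P2→Q gives 8>5]
(B,Q): not NE [P1→A gives 7>6]
(B,R): not NE [P1→A gives 5>1; P2→Q gives 8>7]
(B,S): not NE [P2→Q gives 8>2]
(C,P): NE
(C,Q): not NE [P1→A gives 7>6; P2→P gives 9>5]
(C,R): not NE [P1→A gives 5>1; P2→P gives 9>3]
(C,S): not NE [P1→B gives 8>0; P2→P gives 9>1]

Nash profiles: (C,P)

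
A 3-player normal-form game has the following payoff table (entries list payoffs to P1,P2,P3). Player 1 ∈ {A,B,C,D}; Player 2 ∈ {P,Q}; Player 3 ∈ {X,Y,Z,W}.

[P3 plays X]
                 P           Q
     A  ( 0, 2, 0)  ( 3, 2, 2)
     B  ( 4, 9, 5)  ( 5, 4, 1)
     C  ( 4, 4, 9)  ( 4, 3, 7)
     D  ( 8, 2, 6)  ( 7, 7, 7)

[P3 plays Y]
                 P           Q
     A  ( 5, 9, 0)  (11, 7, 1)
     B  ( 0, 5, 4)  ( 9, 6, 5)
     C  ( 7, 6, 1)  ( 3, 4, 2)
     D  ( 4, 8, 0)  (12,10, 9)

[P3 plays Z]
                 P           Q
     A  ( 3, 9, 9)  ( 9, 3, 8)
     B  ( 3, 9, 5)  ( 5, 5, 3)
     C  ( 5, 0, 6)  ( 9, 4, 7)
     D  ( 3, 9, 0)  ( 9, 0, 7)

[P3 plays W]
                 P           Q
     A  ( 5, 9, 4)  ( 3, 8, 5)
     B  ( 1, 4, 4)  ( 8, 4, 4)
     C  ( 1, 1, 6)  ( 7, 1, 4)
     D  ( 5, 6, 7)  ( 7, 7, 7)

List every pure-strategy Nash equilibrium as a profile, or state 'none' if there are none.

(A,P,X): not NE [P1→D gives 8>0; P3→Z gives 9>0]
(A,P,Y): not NE [P1→C gives 7>5; P3→Z gives 9>0]
(A,P,Z): not NE [P1→C gives 5>3]
(A,P,W): not NE [P3→Z gives 9>4]
(A,Q,X): not NE [P1→D gives 7>3; P3→Z gives 8>2]
(A,Q,Y): not NE [P1→D gives 12>11; P2→P gives 9>7; P3→Z gives 8>1]
(A,Q,Z): not NE [P2→P gives 9>3]
(A,Q,W): not NE [P1→B gives 8>3; P2→P gives 9>8; P3→Z gives 8>5]
(B,P,X): not NE [P1→D gives 8>4]
(B,P,Y): not NE [P1→C gives 7>0; P2→Q gives 6>5; P3→Z gives 5>4]
(B,P,Z): not NE [P1→C gives 5>3]
(B,P,W): not NE [P1→D gives 5>1; P3→Z gives 5>4]
(B,Q,X): not NE [P1→D gives 7>5; P2→P gives 9>4; P3→Y gives 5>1]
(B,Q,Y): not NE [P1→D gives 12>9]
(B,Q,Z): not NE [P1→D gives 9>5; P2→P gives 9>5; P3→Y gives 5>3]
(B,Q,W): not NE [P3→Y gives 5>4]
(C,P,X): not NE [P1→D gives 8>4]
(C,P,Y): not NE [P3→X gives 9>1]
(C,P,Z): not NE [P2→Q gives 4>0; P3→X gives 9>6]
(C,P,W): not NE [P1→D gives 5>1; P3→X gives 9>6]
(C,Q,X): not NE [P1→D gives 7>4; P2→P gives 4>3]
(C,Q,Y): not NE [P1→D gives 12>3; P2→P gives 6>4; P3→Z gives 7>2]
(C,Q,Z): NE
(C,Q,W): not NE [P1→B gives 8>7; P3→Z gives 7>4]
(D,P,X): not NE [P2→Q gives 7>2; P3→W gives 7>6]
(D,P,Y): not NE [P1→C gives 7>4; P2→Q gives 10>8; P3→W gives 7>0]
(D,P,Z): not NE [P1→C gives 5>3; P3→W gives 7>0]
(D,P,W): not NE [P2→Q gives 7>6]
(D,Q,X): not NE [P3→Y gives 9>7]
(D,Q,Y): NE
(D,Q,Z): not NE [P2→P gives 9>0; P3→Y gives 9>7]
(D,Q,W): not NE [P1→B gives 8>7; P3→Y gives 9>7]

PSNE = {(C,Q,Z), (D,Q,Y)}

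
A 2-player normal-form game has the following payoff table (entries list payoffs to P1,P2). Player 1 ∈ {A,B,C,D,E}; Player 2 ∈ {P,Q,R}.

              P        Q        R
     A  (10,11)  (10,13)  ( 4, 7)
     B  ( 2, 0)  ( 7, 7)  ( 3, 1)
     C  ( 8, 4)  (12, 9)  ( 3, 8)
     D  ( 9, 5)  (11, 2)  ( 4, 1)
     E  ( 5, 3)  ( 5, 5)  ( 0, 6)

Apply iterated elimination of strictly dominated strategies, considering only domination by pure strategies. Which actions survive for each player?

P1 drop B (A beats it: P:10>2 Q:10>7 R:4>3)
P1 drop E (A beats it: P:10>5 Q:10>5 R:4>0)
P2 drop R (Q beats it: A:13>7 C:9>8 D:2>1)
P1→{A,C,D} P2→{P,Q}

Remaining: P1:{A,C,D} P2:{P,Q}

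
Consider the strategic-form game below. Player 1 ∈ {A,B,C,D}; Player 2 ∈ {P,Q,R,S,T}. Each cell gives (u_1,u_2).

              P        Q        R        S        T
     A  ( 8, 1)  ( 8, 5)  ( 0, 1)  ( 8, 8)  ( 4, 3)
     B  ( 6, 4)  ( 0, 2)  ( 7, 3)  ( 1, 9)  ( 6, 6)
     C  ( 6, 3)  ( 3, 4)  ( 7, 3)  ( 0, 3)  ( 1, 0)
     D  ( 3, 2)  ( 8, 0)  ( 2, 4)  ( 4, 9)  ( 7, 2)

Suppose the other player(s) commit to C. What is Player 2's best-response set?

u_2(P vs C) = 3
u_2(Q vs C) = 4
u_2(R vs C) = 3
u_2(S vs C) = 3
u_2(T vs C) = 0
max payoff 4 at {Q}

argmax u_2 = {Q}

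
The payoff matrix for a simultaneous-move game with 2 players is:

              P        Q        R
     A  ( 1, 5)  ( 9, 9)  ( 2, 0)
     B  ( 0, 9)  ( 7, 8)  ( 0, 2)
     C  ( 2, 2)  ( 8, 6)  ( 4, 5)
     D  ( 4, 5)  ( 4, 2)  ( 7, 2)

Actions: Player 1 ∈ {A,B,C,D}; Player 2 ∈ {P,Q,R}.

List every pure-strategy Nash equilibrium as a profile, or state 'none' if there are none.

PSNE = {(A,Q), (D,P)}

(A,P): not NE [P1→D gives 4>1; P2→Q gives 9>5]
(A,Q): NE
(A,R): not NE [P1→D gives 7>2; P2→Q gives 9>0]
(B,P): not NE [P1→D gives 4>0]
(B,Q): not NE [P1→A gives 9>7; P2→P gives 9>8]
(B,R): not NE [P1→D gives 7>0; P2→P gives 9>2]
(C,P): not NE [P1→D gives 4>2; P2→Q gives 6>2]
(C,Q): not NE [P1→A gives 9>8]
(C,R): not NE [P1→D gives 7>4; P2→Q gives 6>5]
(D,P): NE
(D,Q): not NE [P1→A gives 9>4; P2→P gives 5>2]
(D,R): not NE [P2→P gives 5>2]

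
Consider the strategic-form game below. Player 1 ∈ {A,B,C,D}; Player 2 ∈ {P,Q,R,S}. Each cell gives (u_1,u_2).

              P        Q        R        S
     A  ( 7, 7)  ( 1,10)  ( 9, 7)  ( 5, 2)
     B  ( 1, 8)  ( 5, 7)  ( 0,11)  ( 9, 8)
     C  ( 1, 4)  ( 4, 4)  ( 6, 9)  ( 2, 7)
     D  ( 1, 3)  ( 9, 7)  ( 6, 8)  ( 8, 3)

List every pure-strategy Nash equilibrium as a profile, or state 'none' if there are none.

(A,P): not NE [P2→Q gives 10>7]
(A,Q): not NE [P1→D gives 9>1]
(A,R): not NE [P2→Q gives 10>7]
(A,S): not NE [P1→B gives 9>5; P2→Q gives 10>2]
(B,P): not NE [P1→A gives 7>1; P2→R gives 11>8]
(B,Q): not NE [P1→D gives 9>5; P2→R gives 11>7]
(B,R): not NE [P1→A gives 9>0]
(B,S): not NE [P2→R gives 11>8]
(C,P): not NE [P1→A gives 7>1; P2→R gives 9>4]
(C,Q): not NE [P1→D gives 9>4; P2→R gives 9>4]
(C,R): not NE [P1→A gives 9>6]
(C,S): not NE [P1→B gives 9>2; P2→R gives 9>7]
(D,P): not NE [P1→A gives 7>1; P2→R gives 8>3]
(D,Q): not NE [P2→R gives 8>7]
(D,R): not NE [P1→A gives 9>6]
(D,S): not NE [P1→B gives 9>8; P2→R gives 8>3]

Equilibria: none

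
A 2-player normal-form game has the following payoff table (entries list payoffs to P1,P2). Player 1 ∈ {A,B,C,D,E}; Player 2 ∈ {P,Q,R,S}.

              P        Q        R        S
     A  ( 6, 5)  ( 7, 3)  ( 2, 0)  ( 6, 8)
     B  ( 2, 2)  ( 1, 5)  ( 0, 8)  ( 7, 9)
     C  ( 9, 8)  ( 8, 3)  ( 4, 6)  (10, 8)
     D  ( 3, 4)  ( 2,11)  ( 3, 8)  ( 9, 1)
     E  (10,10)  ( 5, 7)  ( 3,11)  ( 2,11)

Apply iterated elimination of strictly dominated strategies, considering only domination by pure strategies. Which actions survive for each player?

Survivors P1:{C,E} P2:{P,R,S}

P1 drop A (C beats it: P:9>6 Q:8>7 R:4>2 S:10>6)
P1 drop B (C beats it: P:9>2 Q:8>1 R:4>0 S:10>7)
P1 drop D (C beats it: P:9>3 Q:8>2 R:4>3 S:10>9)
P2 drop Q (P beats it: C:8>3 E:10>7)
P1→{C,E} P2→{P,R,S}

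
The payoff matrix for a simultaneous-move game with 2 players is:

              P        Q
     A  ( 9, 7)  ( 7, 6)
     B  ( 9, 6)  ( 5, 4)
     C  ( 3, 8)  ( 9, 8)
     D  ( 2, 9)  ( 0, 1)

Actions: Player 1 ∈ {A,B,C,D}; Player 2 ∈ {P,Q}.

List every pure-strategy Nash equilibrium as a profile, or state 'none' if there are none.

(A,P): NE
(A,Q): not NE [P1→C gives 9>7; P2→P gives 7>6]
(B,P): NE
(B,Q): not NE [P1→C gives 9>5; P2→P gives 6>4]
(C,P): not NE [P1→B gives 9>3]
(C,Q): NE
(D,P): not NE [P1→B gives 9>2]
(D,Q): not NE [P1→C gives 9>0; P2→P gives 9>1]

Nash profiles: (A,P), (B,P), (C,Q)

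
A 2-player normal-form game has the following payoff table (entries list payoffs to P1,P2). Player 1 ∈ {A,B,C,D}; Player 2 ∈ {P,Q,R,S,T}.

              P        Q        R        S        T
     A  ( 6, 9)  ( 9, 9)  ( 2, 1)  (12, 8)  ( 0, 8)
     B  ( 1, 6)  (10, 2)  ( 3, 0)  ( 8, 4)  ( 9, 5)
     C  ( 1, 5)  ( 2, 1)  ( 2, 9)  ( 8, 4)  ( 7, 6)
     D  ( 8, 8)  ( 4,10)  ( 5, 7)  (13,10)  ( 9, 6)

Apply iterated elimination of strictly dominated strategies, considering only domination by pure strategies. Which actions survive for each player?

IESDS → P1:{A,B,D} P2:{P,Q,S}

P1 drop C (D beats it: P:8>1 Q:4>2 R:5>2 S:13>8 T:9>7)
P2 drop R (P beats it: A:9>1 B:6>0 D:8>7)
P2 drop T (P beats it: A:9>8 B:6>5 D:8>6)
P1→{A,B,D} P2→{P,Q,S}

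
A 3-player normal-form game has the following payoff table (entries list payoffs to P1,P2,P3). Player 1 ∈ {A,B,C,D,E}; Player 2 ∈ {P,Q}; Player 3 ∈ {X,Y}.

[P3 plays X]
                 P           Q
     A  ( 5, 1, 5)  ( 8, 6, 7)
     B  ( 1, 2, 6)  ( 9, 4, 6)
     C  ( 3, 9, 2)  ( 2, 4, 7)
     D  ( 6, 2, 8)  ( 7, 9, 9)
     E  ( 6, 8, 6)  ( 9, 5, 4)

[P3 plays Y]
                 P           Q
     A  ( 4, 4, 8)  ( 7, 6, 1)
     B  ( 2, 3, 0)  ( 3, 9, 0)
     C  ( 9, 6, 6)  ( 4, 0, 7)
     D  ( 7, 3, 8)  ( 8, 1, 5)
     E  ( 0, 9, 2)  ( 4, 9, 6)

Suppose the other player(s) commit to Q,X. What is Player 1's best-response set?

u_1(A vs Q,X) = 8
u_1(B vs Q,X) = 9
u_1(C vs Q,X) = 2
u_1(D vs Q,X) = 7
u_1(E vs Q,X) = 9
max payoff 9 at {B,E}

argmax u_1 = {B,E}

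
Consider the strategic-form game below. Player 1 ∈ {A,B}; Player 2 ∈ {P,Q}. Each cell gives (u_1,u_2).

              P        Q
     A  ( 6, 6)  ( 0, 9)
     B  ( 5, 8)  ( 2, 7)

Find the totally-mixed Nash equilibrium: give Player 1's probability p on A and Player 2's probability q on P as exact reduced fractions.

p=1/4, q=2/3

P1 indiff ⇒ q·6+(1-q)·0 = q·5+(1-q)·2 ⇒ q(1) = (1-q)(2) ⇒ q = 2/3
P2 indiff ⇒ p·6+(1-p)·8 = p·9+(1-p)·7 ⇒ p(-3) = (1-p)(-1) ⇒ p = 1/4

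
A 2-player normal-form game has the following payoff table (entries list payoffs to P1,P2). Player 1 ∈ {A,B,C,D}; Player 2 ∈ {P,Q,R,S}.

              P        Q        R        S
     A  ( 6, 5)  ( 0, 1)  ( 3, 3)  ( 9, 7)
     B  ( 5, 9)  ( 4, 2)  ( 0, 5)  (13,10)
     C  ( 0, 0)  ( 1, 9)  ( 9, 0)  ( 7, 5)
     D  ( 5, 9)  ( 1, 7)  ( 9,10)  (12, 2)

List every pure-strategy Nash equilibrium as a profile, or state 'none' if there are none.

NE set: (B,S), (D,R)

(A,P): not NE [P2→S gives 7>5]
(A,Q): not NE [P1→B gives 4>0; P2→S gives 7>1]
(A,R): not NE [P1→D gives 9>3; P2→S gives 7>3]
(A,S): not NE [P1→B gives 13>9]
(B,P): not NE [P1→A gives 6>5; P2→S gives 10>9]
(B,Q): not NE [P2→S gives 10>2]
(B,R): not NE [P1→D gives 9>0; P2→S gives 10>5]
(B,S): NE
(C,P): not NE [P1→A gives 6>0; P2→Q gives 9>0]
(C,Q): not NE [P1→B gives 4>1]
(C,R): not NE [P2→Q gives 9>0]
(C,S): not NE [P1→B gives 13>7; P2→Q gives 9>5]
(D,P): not NE [P1→A gives 6>5; P2→R gives 10>9]
(D,Q): not NE [P1→B gives 4>1; P2→R gives 10>7]
(D,R): NE
(D,S): not NE [P1→B gives 13>12; P2→R gives 10>2]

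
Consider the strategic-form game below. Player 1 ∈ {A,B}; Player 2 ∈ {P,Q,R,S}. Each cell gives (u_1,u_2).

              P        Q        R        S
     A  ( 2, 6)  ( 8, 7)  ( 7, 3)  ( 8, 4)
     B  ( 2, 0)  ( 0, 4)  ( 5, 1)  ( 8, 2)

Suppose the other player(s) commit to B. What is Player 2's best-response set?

P2 best: {Q}

u_2(P vs B) = 0
u_2(Q vs B) = 4
u_2(R vs B) = 1
u_2(S vs B) = 2
max payoff 4 at {Q}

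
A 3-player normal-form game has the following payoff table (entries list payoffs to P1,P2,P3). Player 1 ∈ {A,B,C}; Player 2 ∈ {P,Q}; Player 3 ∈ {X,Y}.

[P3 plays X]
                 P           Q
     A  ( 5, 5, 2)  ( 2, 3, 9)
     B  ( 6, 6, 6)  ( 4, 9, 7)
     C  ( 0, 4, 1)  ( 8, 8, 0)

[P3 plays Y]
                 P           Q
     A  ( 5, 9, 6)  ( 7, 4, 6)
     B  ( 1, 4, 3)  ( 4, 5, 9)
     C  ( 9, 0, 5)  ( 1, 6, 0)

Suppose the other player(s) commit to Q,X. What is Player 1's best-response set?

P1 best: {C}

u_1(A vs Q,X) = 2
u_1(B vs Q,X) = 4
u_1(C vs Q,X) = 8
max payoff 8 at {C}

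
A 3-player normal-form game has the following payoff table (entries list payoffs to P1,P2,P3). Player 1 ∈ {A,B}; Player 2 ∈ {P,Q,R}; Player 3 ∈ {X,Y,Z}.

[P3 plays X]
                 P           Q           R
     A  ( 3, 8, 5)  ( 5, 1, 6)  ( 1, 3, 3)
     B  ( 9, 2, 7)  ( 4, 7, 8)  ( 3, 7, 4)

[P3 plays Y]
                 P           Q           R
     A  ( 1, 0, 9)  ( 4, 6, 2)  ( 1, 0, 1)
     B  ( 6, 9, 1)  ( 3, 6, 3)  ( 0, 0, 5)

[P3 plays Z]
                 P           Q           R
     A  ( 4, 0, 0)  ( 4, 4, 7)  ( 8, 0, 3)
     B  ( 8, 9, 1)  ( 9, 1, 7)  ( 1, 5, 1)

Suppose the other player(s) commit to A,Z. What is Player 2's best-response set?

BR_2 = {Q}

u_2(P vs A,Z) = 0
u_2(Q vs A,Z) = 4
u_2(R vs A,Z) = 0
max payoff 4 at {Q}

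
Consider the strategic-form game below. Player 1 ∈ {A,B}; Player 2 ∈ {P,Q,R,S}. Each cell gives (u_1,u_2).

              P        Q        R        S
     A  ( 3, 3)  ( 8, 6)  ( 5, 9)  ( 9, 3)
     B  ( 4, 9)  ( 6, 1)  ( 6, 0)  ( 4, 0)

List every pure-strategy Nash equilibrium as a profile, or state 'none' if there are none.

NE set: (B,P)

(A,P): not NE [P1→B gives 4>3; P2→R gives 9>3]
(A,Q): not NE [P2→R gives 9>6]
(A,R): not NE [P1→B gives 6>5]
(A,S): not NE [P2→R gives 9>3]
(B,P): NE
(B,Q): not NE [P1→A gives 8>6; P2→P gives 9>1]
(B,R): not NE [P2→P gives 9>0]
(B,S): not NE [P1→A gives 9>4; P2→P gives 9>0]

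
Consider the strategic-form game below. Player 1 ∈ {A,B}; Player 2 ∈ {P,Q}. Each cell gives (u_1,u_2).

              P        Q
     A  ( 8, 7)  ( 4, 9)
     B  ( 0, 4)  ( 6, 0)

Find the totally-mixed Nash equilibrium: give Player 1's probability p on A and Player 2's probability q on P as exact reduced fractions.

P1 indiff ⇒ q·8+(1-q)·4 = q·0+(1-q)·6 ⇒ q(8) = (1-q)(2) ⇒ q = 1/5
P2 indiff ⇒ p·7+(1-p)·4 = p·9+(1-p)·0 ⇒ p(-2) = (1-p)(-4) ⇒ p = 2/3

P1 mixes 2/3 on A; P2 mixes 1/5 on P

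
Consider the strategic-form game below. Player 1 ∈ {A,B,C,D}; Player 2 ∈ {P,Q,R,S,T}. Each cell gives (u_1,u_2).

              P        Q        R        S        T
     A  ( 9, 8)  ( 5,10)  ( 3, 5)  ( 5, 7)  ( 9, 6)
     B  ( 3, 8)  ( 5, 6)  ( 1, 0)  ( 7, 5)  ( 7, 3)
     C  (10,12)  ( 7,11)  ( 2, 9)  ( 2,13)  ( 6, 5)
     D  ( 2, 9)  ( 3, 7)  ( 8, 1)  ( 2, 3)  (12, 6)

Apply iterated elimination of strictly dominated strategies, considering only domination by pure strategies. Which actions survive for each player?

IESDS → P1:{A,B,C} P2:{P,Q,S}

P2 drop R (P beats it: A:8>5 B:8>0 C:12>9 D:9>1)
P2 drop T (P beats it: A:8>6 B:8>3 C:12>5 D:9>6)
P1 drop D (A beats it: P:9>2 Q:5>3 S:5>2)
P1→{A,B,C} P2→{P,Q,S}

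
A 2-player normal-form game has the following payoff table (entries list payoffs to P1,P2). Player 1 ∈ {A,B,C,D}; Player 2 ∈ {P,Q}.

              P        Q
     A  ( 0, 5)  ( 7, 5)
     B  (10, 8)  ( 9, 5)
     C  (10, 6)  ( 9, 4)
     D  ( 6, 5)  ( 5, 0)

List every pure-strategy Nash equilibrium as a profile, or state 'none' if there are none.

(A,P): not NE [P1→C gives 10>0]
(A,Q): not NE [P1→C gives 9>7]
(B,P): NE
(B,Q): not NE [P2→P gives 8>5]
(C,P): NE
(C,Q): not NE [P2→P gives 6>4]
(D,P): not NE [P1→C gives 10>6]
(D,Q): not NE [P1→C gives 9>5; P2→P gives 5>0]

NE set: (B,P), (C,P)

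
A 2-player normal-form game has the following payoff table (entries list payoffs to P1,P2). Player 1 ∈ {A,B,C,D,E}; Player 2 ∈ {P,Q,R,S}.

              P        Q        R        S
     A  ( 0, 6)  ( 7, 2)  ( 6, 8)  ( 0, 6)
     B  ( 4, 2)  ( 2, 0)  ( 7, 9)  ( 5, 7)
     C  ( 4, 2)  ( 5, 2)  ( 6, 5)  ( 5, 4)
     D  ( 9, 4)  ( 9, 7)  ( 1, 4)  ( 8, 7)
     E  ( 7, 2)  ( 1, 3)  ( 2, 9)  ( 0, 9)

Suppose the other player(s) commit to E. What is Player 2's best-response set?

u_2(P vs E) = 2
u_2(Q vs E) = 3
u_2(R vs E) = 9
u_2(S vs E) = 9
max payoff 9 at {R,S}

argmax u_2 = {R,S}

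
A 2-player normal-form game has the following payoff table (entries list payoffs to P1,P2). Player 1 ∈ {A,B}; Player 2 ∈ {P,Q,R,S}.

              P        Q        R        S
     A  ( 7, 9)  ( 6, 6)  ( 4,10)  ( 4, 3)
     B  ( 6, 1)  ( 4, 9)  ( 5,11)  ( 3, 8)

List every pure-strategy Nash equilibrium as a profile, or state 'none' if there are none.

(A,P): not NE [P2→R gives 10>9]
(A,Q): not NE [P2→R gives 10>6]
(A,R): not NE [P1→B gives 5>4]
(A,S): not NE [P2→R gives 10>3]
(B,P): not NE [P1→A gives 7>6; P2→R gives 11>1]
(B,Q): not NE [P1→A gives 6>4; P2→R gives 11>9]
(B,R): NE
(B,S): not NE [P1→A gives 4>3; P2→R gives 11>8]

NE set: (B,R)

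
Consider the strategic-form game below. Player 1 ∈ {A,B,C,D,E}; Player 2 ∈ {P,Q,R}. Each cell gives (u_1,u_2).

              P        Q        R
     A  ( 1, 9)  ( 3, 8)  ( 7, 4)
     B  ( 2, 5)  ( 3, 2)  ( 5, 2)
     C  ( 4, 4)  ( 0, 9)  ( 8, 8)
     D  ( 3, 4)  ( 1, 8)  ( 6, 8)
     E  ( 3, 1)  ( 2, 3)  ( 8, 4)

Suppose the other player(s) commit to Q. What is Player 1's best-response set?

BR_1 = {A,B}

u_1(A vs Q) = 3
u_1(B vs Q) = 3
u_1(C vs Q) = 0
u_1(D vs Q) = 1
u_1(E vs Q) = 2
max payoff 3 at {A,B}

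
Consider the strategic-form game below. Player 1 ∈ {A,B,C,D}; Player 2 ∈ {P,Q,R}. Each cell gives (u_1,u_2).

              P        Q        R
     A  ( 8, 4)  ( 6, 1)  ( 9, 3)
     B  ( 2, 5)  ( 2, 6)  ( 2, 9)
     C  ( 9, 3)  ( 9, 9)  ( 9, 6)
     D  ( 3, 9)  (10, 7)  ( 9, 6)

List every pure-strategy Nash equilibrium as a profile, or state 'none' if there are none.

(A,P): not NE [P1→C gives 9>8]
(A,Q): not NE [P1→D gives 10>6; P2→P gives 4>1]
(A,R): not NE [P2→P gives 4>3]
(B,P): not NE [P1→C gives 9>2; P2→R gives 9>5]
(B,Q): not NE [P1→D gives 10>2; P2→R gives 9>6]
(B,R): not NE [P1→D gives 9>2]
(C,P): not NE [P2→Q gives 9>3]
(C,Q): not NE [P1→D gives 10>9]
(C,R): not NE [P2→Q gives 9>6]
(D,P): not NE [P1→C gives 9>3]
(D,Q): not NE [P2→P gives 9>7]
(D,R): not NE [P2→P gives 9>6]

Equilibria: none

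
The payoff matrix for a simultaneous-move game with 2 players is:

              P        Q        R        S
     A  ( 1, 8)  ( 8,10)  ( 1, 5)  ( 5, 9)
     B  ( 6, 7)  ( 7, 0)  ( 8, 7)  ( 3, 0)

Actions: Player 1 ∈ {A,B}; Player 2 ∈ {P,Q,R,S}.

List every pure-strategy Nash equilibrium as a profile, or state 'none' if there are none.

Nash profiles: (A,Q), (B,P), (B,R)

(A,P): not NE [P1→B gives 6>1; P2→Q gives 10>8]
(A,Q): NE
(A,R): not NE [P1→B gives 8>1; P2→Q gives 10>5]
(A,S): not NE [P2→Q gives 10>9]
(B,P): NE
(B,Q): not NE [P1→A gives 8>7; P2→R gives 7>0]
(B,R): NE
(B,S): not NE [P1→A gives 5>3; P2→R gives 7>0]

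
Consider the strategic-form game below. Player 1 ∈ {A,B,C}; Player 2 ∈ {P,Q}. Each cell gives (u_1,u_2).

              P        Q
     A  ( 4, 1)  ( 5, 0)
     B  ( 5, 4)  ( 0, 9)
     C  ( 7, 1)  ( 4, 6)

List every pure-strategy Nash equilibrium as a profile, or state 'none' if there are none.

Equilibria: none

(A,P): not NE [P1→C gives 7>4]
(A,Q): not NE [P2→P gives 1>0]
(B,P): not NE [P1→C gives 7>5; P2→Q gives 9>4]
(B,Q): not NE [P1→A gives 5>0]
(C,P): not NE [P2→Q gives 6>1]
(C,Q): not NE [P1→A gives 5>4]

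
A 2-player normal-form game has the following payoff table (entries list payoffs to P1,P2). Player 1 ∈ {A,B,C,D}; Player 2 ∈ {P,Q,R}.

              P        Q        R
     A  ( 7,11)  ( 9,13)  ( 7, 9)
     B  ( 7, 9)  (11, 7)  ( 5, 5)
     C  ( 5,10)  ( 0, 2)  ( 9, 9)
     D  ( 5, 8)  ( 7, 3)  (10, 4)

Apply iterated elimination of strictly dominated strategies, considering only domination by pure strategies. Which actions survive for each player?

Remaining: P1:{A,B} P2:{P,Q}

P2 drop R (P beats it: A:11>9 B:9>5 C:10>9 D:8>4)
P1 drop C (A beats it: P:7>5 Q:9>0)
P1 drop D (A beats it: P:7>5 Q:9>7)
P1→{A,B} P2→{P,Q}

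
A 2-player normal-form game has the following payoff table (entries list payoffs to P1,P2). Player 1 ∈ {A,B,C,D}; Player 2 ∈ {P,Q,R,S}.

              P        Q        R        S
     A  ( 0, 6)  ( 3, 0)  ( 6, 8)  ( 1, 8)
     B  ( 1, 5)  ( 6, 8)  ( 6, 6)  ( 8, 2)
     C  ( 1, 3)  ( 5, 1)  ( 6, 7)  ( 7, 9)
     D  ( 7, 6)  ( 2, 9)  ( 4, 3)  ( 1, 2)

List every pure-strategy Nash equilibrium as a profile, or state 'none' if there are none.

(A,P): not NE [P1→D gives 7>0; P2→S gives 8>6]
(A,Q): not NE [P1→B gives 6>3; P2→S gives 8>0]
(A,R): NE
(A,S): not NE [P1→B gives 8>1]
(B,P): not NE [P1→D gives 7>1; P2→Q gives 8>5]
(B,Q): NE
(B,R): not NE [P2→Q gives 8>6]
(B,S): not NE [P2→Q gives 8>2]
(C,P): not NE [P1→D gives 7>1; P2→S gives 9>3]
(C,Q): not NE [P1→B gives 6>5; P2→S gives 9>1]
(C,R): not NE [P2→S gives 9>7]
(C,S): not NE [P1→B gives 8>7]
(D,P): not NE [P2→Q gives 9>6]
(D,Q): not NE [P1→B gives 6>2]
(D,R): not NE [P1→C gives 6>4; P2→Q gives 9>3]
(D,S): not NE [P1→B gives 8>1; P2→Q gives 9>2]

Nash profiles: (A,R), (B,Q)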